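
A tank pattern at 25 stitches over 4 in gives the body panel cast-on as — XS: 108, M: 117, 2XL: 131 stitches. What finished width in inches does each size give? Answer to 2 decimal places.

25/4 = 6.25 sts per in.
XS: 108 / 6.25 = 17.280 → 17.28 in.
M: 117 / 6.25 = 18.720 → 18.72 in.
2XL: 131 / 6.25 = 20.960 → 20.96 in.

XS 17.28 inches; M 18.72 inches; 2XL 20.96 inches.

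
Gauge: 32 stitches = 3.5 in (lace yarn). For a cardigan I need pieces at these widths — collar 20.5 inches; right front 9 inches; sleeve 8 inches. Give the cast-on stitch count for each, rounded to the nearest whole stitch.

Rate = 32/3.5 = 9.143 sts per in.
collar: 20.5 × 9.143 = 187.43 → 187.
right front: 9 × 9.143 = 82.29 → 82.
sleeve: 8 × 9.143 = 73.14 → 73.

collar 187; right front 82; sleeve 73.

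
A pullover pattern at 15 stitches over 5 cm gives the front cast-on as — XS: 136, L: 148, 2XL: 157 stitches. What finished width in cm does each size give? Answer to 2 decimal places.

15/5 = 3 sts per cm.
XS: 136 / 3 = 45.333 → 45.33 cm.
L: 148 / 3 = 49.333 → 49.33 cm.
2XL: 157 / 3 = 52.333 → 52.33 cm.

XS 45.33 cm; L 49.33 cm; 2XL 52.33 cm.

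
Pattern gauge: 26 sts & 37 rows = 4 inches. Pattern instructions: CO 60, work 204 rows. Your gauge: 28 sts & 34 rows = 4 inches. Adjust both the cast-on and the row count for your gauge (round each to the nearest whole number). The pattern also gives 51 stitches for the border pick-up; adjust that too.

Stitches: 60 × 28/26 = 64.62 → 65.
Rows: 204 × 34/37 = 187.46 → 187.
border pick-up: 51 × 28/26 = 54.92 → 55.

Cast on 65 stitches; work 187 rows; border pick-up 55 stitches.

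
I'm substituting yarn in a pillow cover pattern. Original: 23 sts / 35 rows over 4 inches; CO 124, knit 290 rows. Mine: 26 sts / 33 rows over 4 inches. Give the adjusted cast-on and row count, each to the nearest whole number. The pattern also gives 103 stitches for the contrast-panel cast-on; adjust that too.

Cast on 140 stitches; work 273 rows; contrast-panel cast-on 116 stitches.

Stitches: 124 × 26/23 = 140.17 → 140.
Rows: 290 × 33/35 = 273.43 → 273.
contrast-panel cast-on: 103 × 26/23 = 116.43 → 116.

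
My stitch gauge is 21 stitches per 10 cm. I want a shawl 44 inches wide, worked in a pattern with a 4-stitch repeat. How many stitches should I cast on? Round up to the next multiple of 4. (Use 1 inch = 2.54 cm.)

44 in = 44 × 2.54 = 111.76 cm.
21 / 10 = 2.1 sts/cm.
111.76 × 2.1 = 234.70 sts.
→ 236.

236 stitches.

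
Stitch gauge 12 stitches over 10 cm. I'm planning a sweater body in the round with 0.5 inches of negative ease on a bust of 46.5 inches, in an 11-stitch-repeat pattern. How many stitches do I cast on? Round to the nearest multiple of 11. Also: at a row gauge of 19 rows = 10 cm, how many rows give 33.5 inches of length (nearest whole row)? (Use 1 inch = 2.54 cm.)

Cast on 143 stitches; work 162 rows.

Finished = 46.5 − 0.5 = 46 inches.
46 inches × 2.54 = 116.84 cm.
12/10 = 1.2 sts per cm; 116.84 × 1.2 = 140.21 sts.
Nearest multiple of 11 → 143.
33.5 inches = 85.09 cm; × 1.9 = 161.67 → 162 rows.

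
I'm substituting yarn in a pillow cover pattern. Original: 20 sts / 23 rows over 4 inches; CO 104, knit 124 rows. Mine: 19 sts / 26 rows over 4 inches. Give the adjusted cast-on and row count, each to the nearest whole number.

Cast on 99 stitches; work 140 rows.

Stitches: 104 × 19/20 = 98.80 → 99.
Rows: 124 × 26/23 = 140.17 → 140.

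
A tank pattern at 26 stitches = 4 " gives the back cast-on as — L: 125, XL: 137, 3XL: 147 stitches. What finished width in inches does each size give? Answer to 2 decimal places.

L 19.23 inches; XL 21.08 inches; 3XL 22.62 inches.

26/4 = 6.5 sts per in.
L: 125 / 6.5 = 19.231 → 19.23 in.
XL: 137 / 6.5 = 21.077 → 21.08 in.
3XL: 147 / 6.5 = 22.615 → 22.62 in.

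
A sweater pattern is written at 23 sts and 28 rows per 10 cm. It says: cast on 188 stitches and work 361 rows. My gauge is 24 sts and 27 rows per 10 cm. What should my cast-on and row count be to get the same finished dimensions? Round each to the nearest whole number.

Cast on 196 stitches; work 348 rows.

Stitches: 188 × 24/23 = 196.17 → 196.
Rows: 361 × 27/28 = 348.11 → 348.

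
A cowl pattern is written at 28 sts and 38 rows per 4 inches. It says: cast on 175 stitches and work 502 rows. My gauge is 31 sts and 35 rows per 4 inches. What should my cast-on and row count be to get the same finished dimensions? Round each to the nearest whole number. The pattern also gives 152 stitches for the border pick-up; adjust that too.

Stitches: 175 × 31/28 = 193.75 → 194.
Rows: 502 × 35/38 = 462.37 → 462.
border pick-up: 152 × 31/28 = 168.29 → 168.

Cast on 194 stitches; work 462 rows; border pick-up 168 stitches.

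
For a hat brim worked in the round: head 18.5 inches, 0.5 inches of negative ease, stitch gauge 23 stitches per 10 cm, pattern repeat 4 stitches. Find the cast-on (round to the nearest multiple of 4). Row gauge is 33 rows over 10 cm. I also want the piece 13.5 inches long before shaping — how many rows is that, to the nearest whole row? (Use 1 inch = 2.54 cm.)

Finished = 18.5 − 0.5 = 18 inches.
18 inches × 2.54 = 45.72 cm.
23/10 = 2.3 sts per cm; 45.72 × 2.3 = 105.16 sts.
Nearest multiple of 4 → 104.
13.5 inches = 34.29 cm; × 3.3 = 113.16 → 113 rows.

Cast on 104 stitches; work 113 rows.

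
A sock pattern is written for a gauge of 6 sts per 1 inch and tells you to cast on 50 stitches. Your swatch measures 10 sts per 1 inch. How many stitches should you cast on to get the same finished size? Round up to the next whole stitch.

Cast on 84 stitches.

Scale factor = 10 / 6 = 1.667.
50 × 10 / 6 = 83.33 sts.
→ 84 sts.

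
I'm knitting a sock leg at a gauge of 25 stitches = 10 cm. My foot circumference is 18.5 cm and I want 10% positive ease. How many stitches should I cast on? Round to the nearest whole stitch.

Finished = 18.5 × 1.10 = 20.35 cm.
25 / 10 = 2.5 sts per cm.
20.35 × 2.5 = 50.88 sts.
→ 51 sts.

Cast on 51 stitches.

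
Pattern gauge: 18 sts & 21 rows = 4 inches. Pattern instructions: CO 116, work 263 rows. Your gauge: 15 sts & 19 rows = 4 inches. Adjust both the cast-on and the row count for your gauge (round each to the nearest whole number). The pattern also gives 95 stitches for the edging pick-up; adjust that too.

Cast on 97 stitches; work 238 rows; edging pick-up 79 stitches.

Stitches: 116 × 15/18 = 96.67 → 97.
Rows: 263 × 19/21 = 237.95 → 238.
edging pick-up: 95 × 15/18 = 79.17 → 79.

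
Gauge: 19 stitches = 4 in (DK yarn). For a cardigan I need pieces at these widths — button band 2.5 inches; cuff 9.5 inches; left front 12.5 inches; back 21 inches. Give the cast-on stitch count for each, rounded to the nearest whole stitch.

button band 12; cuff 45; left front 59; back 100.

Rate = 19/4 = 4.75 sts per in.
button band: 2.5 × 4.75 = 11.88 → 12.
cuff: 9.5 × 4.75 = 45.12 → 45.
left front: 12.5 × 4.75 = 59.38 → 59.
back: 21 × 4.75 = 99.75 → 100.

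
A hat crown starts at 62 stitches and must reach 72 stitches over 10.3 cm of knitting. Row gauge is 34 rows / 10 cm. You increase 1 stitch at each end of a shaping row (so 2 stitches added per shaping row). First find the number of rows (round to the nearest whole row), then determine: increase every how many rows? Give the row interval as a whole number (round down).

Rows = 10.3 × 3.4 = 35.0 → 35 rows.
Stitches to add: 10 → 5 shaping rows (at 2 st each).
35 / 5 = 7.00 → every 7 rows.

Increase every 7th row.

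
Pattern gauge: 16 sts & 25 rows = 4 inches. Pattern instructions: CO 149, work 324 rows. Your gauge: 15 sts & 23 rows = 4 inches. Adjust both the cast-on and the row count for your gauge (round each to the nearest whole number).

Cast on 140 stitches; work 298 rows.

Stitches: 149 × 15/16 = 139.69 → 140.
Rows: 324 × 23/25 = 298.08 → 298.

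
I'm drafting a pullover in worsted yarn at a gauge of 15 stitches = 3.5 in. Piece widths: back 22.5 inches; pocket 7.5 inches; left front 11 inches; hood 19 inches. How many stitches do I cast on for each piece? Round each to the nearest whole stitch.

back 96; pocket 32; left front 47; hood 81.

Rate = 15/3.5 = 4.286 sts per in.
back: 22.5 × 4.286 = 96.43 → 96.
pocket: 7.5 × 4.286 = 32.14 → 32.
left front: 11 × 4.286 = 47.14 → 47.
hood: 19 × 4.286 = 81.43 → 81.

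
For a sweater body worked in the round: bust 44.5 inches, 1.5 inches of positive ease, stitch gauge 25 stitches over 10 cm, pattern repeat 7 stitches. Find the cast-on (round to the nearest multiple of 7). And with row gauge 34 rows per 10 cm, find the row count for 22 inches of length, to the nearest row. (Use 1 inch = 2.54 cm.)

Cast on 294 stitches; work 190 rows.

Finished = 44.5 + 1.5 = 46 inches.
46 inches × 2.54 = 116.84 cm.
25/10 = 2.5 sts per cm; 116.84 × 2.5 = 292.10 sts.
Nearest multiple of 7 → 294.
22 inches = 55.88 cm; × 3.4 = 189.99 → 190 rows.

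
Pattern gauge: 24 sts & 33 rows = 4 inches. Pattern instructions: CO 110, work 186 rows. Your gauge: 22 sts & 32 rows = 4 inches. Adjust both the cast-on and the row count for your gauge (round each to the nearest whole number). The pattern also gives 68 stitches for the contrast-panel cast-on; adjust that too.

Cast on 101 stitches; work 180 rows; contrast-panel cast-on 62 stitches.

Stitches: 110 × 22/24 = 100.83 → 101.
Rows: 186 × 32/33 = 180.36 → 180.
contrast-panel cast-on: 68 × 22/24 = 62.33 → 62.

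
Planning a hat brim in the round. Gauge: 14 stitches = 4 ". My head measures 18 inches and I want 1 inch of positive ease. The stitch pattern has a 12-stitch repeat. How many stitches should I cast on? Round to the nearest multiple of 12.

CO 72 sts.

Finished = 18 + 1 = 19 inches.
14 / 4 = 3.5 sts/in.
19 × 3.5 = 66.50 sts.
Nearest multiple of 12: 72.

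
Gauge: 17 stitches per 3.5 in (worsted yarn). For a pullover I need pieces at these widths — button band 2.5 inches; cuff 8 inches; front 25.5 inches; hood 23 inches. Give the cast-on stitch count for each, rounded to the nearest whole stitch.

button band 12; cuff 39; front 124; hood 112.

Rate = 17/3.5 = 4.857 sts per in.
button band: 2.5 × 4.857 = 12.14 → 12.
cuff: 8 × 4.857 = 38.86 → 39.
front: 25.5 × 4.857 = 123.86 → 124.
hood: 23 × 4.857 = 111.71 → 112.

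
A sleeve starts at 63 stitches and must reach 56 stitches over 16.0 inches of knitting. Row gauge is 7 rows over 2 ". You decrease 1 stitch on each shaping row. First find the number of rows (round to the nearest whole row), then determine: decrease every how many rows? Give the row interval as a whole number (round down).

Decrease every 8th row.

Rows = 16.0 × 3.5 = 56.0 → 56 rows.
Stitches to remove: 7 → 7 shaping rows (at 1 st each).
56 / 7 = 8.00 → every 8 rows.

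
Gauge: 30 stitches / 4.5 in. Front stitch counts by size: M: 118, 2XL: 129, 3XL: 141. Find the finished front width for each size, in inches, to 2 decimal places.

M 17.70 inches; 2XL 19.35 inches; 3XL 21.15 inches.

30/4.5 = 6.667 sts per in.
M: 118 / 6.667 = 17.700 → 17.70 in.
2XL: 129 / 6.667 = 19.350 → 19.35 in.
3XL: 141 / 6.667 = 21.150 → 21.15 in.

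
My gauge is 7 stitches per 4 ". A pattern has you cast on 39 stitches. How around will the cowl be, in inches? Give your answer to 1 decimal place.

22.3 inches.

7 stitches / 4 inch = 1.75 stitches per inch.
39 / 1.75 = 22.29 inches.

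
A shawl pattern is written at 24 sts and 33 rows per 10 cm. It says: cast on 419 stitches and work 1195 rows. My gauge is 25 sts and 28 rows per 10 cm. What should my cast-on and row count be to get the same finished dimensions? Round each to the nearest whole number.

Cast on 436 stitches; work 1014 rows.

Stitches: 419 × 25/24 = 436.46 → 436.
Rows: 1195 × 28/33 = 1013.94 → 1014.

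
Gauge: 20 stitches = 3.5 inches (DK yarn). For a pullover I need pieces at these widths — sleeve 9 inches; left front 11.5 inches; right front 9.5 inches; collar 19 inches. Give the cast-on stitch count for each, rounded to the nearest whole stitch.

sleeve 51; left front 66; right front 54; collar 109.

Rate = 20/3.5 = 5.714 sts per in.
sleeve: 9 × 5.714 = 51.43 → 51.
left front: 11.5 × 5.714 = 65.71 → 66.
right front: 9.5 × 5.714 = 54.29 → 54.
collar: 19 × 5.714 = 108.57 → 109.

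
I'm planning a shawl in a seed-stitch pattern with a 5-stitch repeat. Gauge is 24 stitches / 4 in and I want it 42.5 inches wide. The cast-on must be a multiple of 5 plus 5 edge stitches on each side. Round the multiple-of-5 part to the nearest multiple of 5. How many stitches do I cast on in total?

CO 255 sts.

24 / 4 = 6 sts per inch.
42.5 × 6 = 255.00 sts.
Less 10 edge sts → 245.00 for the repeat.
Nearest multiple of 5: 245.
Add back 10 edge sts → 255.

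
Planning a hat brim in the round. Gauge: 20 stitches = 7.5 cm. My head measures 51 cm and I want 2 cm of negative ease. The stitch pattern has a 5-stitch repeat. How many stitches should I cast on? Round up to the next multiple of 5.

135 stitches.

Finished = 51 − 2 = 49 cm.
20 / 7.5 = 2.667 sts/cm.
49 × 2.667 = 130.67 sts.
Next multiple of 5: 135.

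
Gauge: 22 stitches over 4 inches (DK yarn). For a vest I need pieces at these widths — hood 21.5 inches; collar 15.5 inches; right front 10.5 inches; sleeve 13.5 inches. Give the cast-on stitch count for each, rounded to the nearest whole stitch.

hood 118; collar 85; right front 58; sleeve 74.

Rate = 22/4 = 5.5 sts per in.
hood: 21.5 × 5.5 = 118.25 → 118.
collar: 15.5 × 5.5 = 85.25 → 85.
right front: 10.5 × 5.5 = 57.75 → 58.
sleeve: 13.5 × 5.5 = 74.25 → 74.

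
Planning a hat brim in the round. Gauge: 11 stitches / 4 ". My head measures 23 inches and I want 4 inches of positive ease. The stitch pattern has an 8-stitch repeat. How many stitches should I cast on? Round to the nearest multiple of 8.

Finished = 23 + 4 = 27 inches.
11 / 4 = 2.75 sts/in.
27 × 2.75 = 74.25 sts.
Nearest multiple of 8: 72.

72 stitches.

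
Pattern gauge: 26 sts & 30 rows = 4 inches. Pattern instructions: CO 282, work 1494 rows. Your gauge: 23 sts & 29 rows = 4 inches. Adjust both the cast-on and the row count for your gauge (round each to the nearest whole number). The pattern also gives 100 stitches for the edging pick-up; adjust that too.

Stitches: 282 × 23/26 = 249.46 → 249.
Rows: 1494 × 29/30 = 1444.20 → 1444.
edging pick-up: 100 × 23/26 = 88.46 → 88.

Cast on 249 stitches; work 1444 rows; edging pick-up 88 stitches.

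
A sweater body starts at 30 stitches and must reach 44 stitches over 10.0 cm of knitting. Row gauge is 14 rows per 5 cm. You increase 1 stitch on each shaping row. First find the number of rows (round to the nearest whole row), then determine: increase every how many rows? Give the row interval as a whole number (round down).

Increase every 2nd row.

Rows = 10.0 × 2.8 = 28.0 → 28 rows.
Stitches to add: 14 → 14 shaping rows (at 1 st each).
28 / 14 = 2.00 → every 2 rows.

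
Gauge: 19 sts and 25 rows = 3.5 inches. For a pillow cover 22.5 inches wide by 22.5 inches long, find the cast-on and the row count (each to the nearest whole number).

Stitch gauge = 19/3.5 = 5.429 sts/in; 22.5 × 5.429 = 122.14 → 122 sts.
Row gauge = 25/3.5 = 7.143 rows/in; 22.5 × 7.143 = 160.71 → 161 rows.

Cast on 122 stitches and work 161 rows.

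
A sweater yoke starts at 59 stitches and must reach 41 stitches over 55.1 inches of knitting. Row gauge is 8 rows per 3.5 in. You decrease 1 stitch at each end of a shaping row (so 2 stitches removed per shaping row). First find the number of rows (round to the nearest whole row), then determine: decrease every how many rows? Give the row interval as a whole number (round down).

Rows = 55.1 × 2.286 = 125.9 → 126 rows.
Stitches to remove: 18 → 9 shaping rows (at 2 st each).
126 / 9 = 14.00 → every 14 rows.

Decrease every 14th row.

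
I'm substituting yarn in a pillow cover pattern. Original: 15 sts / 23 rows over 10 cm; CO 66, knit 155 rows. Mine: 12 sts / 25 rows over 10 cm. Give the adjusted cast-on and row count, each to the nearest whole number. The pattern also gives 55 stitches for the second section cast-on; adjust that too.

Stitches: 66 × 12/15 = 52.80 → 53.
Rows: 155 × 25/23 = 168.48 → 168.
second section cast-on: 55 × 12/15 = 44.00 → 44.

Cast on 53 stitches; work 168 rows; second section cast-on 44 stitches.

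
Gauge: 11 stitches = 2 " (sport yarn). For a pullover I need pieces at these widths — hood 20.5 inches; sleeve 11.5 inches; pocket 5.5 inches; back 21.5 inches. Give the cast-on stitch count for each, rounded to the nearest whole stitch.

hood 113; sleeve 63; pocket 30; back 118.

Rate = 11/2 = 5.5 sts per in.
hood: 20.5 × 5.5 = 112.75 → 113.
sleeve: 11.5 × 5.5 = 63.25 → 63.
pocket: 5.5 × 5.5 = 30.25 → 30.
back: 21.5 × 5.5 = 118.25 → 118.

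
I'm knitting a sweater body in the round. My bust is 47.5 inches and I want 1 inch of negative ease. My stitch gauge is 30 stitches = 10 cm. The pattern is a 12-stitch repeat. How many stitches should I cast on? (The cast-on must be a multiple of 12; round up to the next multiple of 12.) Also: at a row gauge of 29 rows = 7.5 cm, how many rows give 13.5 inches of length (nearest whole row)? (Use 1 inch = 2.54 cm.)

Finished = 47.5 − 1 = 46.5 inches.
46.5 inches × 2.54 = 118.11 cm.
30/10 = 3 sts per cm; 118.11 × 3 = 354.33 sts.
Next multiple of 12 → 360.
13.5 inches = 34.29 cm; × 3.867 = 132.59 → 133 rows.

Cast on 360 stitches; work 133 rows.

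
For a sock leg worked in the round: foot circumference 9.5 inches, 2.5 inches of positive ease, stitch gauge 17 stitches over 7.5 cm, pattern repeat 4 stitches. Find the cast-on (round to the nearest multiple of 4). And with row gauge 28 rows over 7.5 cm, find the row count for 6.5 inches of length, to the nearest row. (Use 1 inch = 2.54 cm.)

Cast on 68 stitches; work 62 rows.

Finished = 9.5 + 2.5 = 12 inches.
12 inches × 2.54 = 30.48 cm.
17/7.5 = 2.267 sts per cm; 30.48 × 2.267 = 69.09 sts.
Nearest multiple of 4 → 68.
6.5 inches = 16.51 cm; × 3.733 = 61.64 → 62 rows.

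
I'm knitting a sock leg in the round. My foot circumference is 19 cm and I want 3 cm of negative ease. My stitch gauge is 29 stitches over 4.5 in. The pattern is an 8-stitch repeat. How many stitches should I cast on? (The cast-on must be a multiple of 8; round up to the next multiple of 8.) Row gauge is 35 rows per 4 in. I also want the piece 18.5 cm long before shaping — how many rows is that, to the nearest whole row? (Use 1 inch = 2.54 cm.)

Cast on 48 stitches; work 64 rows.

Finished = 19 − 3 = 16 cm.
16 cm × 1/2.54 = 6.30 inches.
29/4.5 = 6.444 sts per in; 6.30 × 6.444 = 40.59 sts.
Next multiple of 8 → 48.
18.5 cm = 7.28 inches; × 8.75 = 63.73 → 64 rows.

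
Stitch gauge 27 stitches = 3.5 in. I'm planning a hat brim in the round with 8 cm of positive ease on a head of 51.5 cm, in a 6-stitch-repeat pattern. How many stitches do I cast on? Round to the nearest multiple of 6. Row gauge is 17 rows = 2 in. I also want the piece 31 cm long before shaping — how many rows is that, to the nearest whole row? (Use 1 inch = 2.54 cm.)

Cast on 180 stitches; work 104 rows.

Finished = 51.5 + 8 = 59.5 cm.
59.5 cm × 1/2.54 = 23.43 inches.
27/3.5 = 7.714 sts per in; 23.43 × 7.714 = 180.71 sts.
Nearest multiple of 6 → 180.
31 cm = 12.20 inches; × 8.5 = 103.74 → 104 rows.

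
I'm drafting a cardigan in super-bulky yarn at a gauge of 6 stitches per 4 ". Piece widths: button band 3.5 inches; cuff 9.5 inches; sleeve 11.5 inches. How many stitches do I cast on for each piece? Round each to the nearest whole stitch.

button band 5; cuff 14; sleeve 17.

Rate = 6/4 = 1.5 sts per in.
button band: 3.5 × 1.5 = 5.25 → 5.
cuff: 9.5 × 1.5 = 14.25 → 14.
sleeve: 11.5 × 1.5 = 17.25 → 17.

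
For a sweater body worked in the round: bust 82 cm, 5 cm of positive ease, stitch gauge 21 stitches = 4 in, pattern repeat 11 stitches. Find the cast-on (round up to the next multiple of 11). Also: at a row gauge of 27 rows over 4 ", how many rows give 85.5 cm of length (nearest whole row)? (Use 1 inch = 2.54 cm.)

Cast on 187 stitches; work 227 rows.

Finished = 82 + 5 = 87 cm.
87 cm × 1/2.54 = 34.25 inches.
21/4 = 5.25 sts per in; 34.25 × 5.25 = 179.82 sts.
Next multiple of 11 → 187.
85.5 cm = 33.66 inches; × 6.75 = 227.21 → 227 rows.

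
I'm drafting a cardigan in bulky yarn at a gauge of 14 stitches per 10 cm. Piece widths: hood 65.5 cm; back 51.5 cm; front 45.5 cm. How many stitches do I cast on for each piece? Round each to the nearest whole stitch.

hood 92; back 72; front 64.

Rate = 14/10 = 1.4 sts per cm.
hood: 65.5 × 1.4 = 91.70 → 92.
back: 51.5 × 1.4 = 72.10 → 72.
front: 45.5 × 1.4 = 63.70 → 64.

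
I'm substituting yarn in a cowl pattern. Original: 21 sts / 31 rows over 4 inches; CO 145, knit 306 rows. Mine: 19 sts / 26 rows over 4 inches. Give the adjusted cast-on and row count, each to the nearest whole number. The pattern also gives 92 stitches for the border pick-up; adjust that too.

Stitches: 145 × 19/21 = 131.19 → 131.
Rows: 306 × 26/31 = 256.65 → 257.
border pick-up: 92 × 19/21 = 83.24 → 83.

Cast on 131 stitches; work 257 rows; border pick-up 83 stitches.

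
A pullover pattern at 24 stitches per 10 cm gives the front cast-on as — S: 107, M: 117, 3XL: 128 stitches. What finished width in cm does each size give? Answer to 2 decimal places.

S 44.58 cm; M 48.75 cm; 3XL 53.33 cm.

24/10 = 2.4 sts per cm.
S: 107 / 2.4 = 44.583 → 44.58 cm.
M: 117 / 2.4 = 48.750 → 48.75 cm.
3XL: 128 / 2.4 = 53.333 → 53.33 cm.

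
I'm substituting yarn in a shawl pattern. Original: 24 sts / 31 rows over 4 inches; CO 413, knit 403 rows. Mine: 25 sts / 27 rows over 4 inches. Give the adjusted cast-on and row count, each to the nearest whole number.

Stitches: 413 × 25/24 = 430.21 → 430.
Rows: 403 × 27/31 = 351.00 → 351.

Cast on 430 stitches; work 351 rows.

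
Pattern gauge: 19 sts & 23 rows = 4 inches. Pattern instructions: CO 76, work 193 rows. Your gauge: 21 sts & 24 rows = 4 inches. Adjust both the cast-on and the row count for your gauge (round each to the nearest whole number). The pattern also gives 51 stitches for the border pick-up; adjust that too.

Cast on 84 stitches; work 201 rows; border pick-up 56 stitches.

Stitches: 76 × 21/19 = 84.00 → 84.
Rows: 193 × 24/23 = 201.39 → 201.
border pick-up: 51 × 21/19 = 56.37 → 56.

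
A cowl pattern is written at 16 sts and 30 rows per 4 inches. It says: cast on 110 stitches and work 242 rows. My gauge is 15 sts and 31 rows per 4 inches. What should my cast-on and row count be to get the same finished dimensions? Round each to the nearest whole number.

Stitches: 110 × 15/16 = 103.12 → 103.
Rows: 242 × 31/30 = 250.07 → 250.

Cast on 103 stitches; work 250 rows.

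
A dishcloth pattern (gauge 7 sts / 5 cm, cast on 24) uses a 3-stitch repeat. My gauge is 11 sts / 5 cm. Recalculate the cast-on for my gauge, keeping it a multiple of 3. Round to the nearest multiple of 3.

39 stitches.

24 × 11 / 7 = 37.71.
Nearest multiple of 3: 39.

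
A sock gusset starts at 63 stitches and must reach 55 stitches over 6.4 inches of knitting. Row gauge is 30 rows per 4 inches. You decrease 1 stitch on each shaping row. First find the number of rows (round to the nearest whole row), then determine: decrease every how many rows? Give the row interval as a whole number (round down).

Rows = 6.4 × 7.5 = 48.0 → 48 rows.
Stitches to remove: 8 → 8 shaping rows (at 1 st each).
48 / 8 = 6.00 → every 6 rows.

Decrease every 6th row.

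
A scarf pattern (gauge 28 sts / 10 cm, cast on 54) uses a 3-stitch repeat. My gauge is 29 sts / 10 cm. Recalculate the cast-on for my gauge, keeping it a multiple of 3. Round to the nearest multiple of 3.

Cast on 57 stitches.

54 × 29 / 28 = 55.93.
Nearest multiple of 3: 57.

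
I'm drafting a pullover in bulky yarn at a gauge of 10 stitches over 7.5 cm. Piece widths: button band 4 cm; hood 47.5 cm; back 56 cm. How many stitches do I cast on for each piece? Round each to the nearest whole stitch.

button band 5; hood 63; back 75.

Rate = 10/7.5 = 1.333 sts per cm.
button band: 4 × 1.333 = 5.33 → 5.
hood: 47.5 × 1.333 = 63.33 → 63.
back: 56 × 1.333 = 74.67 → 75.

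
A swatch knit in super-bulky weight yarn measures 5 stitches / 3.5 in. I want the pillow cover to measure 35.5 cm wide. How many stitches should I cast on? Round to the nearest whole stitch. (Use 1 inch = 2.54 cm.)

20 stitches.

35.5 cm = 13.98 in.
5 stitches / 3.5 in = 1.429 stitches per inch.
13.98 × 1.429 = 19.97 stitches.
Round to nearest → 20.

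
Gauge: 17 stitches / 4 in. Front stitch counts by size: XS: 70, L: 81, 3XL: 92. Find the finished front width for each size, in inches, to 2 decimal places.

XS 16.47 inches; L 19.06 inches; 3XL 21.65 inches.

17/4 = 4.25 sts per in.
XS: 70 / 4.25 = 16.471 → 16.47 in.
L: 81 / 4.25 = 19.059 → 19.06 in.
3XL: 92 / 4.25 = 21.647 → 21.65 in.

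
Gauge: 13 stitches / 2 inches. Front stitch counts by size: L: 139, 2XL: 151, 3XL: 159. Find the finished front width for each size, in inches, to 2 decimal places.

L 21.38 inches; 2XL 23.23 inches; 3XL 24.46 inches.

13/2 = 6.5 sts per in.
L: 139 / 6.5 = 21.385 → 21.38 in.
2XL: 151 / 6.5 = 23.231 → 23.23 in.
3XL: 159 / 6.5 = 24.462 → 24.46 in.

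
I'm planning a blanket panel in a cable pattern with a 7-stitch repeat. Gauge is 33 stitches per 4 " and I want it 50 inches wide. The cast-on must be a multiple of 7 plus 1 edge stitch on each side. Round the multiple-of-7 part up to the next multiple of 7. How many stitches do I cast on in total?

33 / 4 = 8.25 sts per inch.
50 × 8.25 = 412.50 sts.
Less 2 edge sts → 410.50 for the repeat.
Next multiple of 7: 413.
Add back 2 edge sts → 415.

Cast on 415 stitches.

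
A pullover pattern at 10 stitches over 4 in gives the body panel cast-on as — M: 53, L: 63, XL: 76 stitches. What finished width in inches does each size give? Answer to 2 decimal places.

10/4 = 2.5 sts per in.
M: 53 / 2.5 = 21.200 → 21.20 in.
L: 63 / 2.5 = 25.200 → 25.20 in.
XL: 76 / 2.5 = 30.400 → 30.40 in.

M 21.20 inches; L 25.20 inches; XL 30.40 inches.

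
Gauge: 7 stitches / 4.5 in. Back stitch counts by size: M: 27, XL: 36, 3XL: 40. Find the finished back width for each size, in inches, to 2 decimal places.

M 17.36 inches; XL 23.14 inches; 3XL 25.71 inches.

7/4.5 = 1.556 sts per in.
M: 27 / 1.556 = 17.357 → 17.36 in.
XL: 36 / 1.556 = 23.143 → 23.14 in.
3XL: 40 / 1.556 = 25.714 → 25.71 in.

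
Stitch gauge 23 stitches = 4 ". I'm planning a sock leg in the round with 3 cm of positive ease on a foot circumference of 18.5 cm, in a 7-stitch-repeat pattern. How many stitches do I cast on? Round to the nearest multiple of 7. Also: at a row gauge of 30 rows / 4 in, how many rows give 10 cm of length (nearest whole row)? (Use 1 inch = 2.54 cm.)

Cast on 49 stitches; work 30 rows.

Finished = 18.5 + 3 = 21.5 cm.
21.5 cm × 1/2.54 = 8.46 inches.
23/4 = 5.75 sts per in; 8.46 × 5.75 = 48.67 sts.
Nearest multiple of 7 → 49.
10 cm = 3.94 inches; × 7.5 = 29.53 → 30 rows.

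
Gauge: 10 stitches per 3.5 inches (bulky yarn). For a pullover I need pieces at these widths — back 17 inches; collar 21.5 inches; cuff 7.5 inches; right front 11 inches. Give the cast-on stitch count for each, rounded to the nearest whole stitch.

Rate = 10/3.5 = 2.857 sts per in.
back: 17 × 2.857 = 48.57 → 49.
collar: 21.5 × 2.857 = 61.43 → 61.
cuff: 7.5 × 2.857 = 21.43 → 21.
right front: 11 × 2.857 = 31.43 → 31.

back 49; collar 61; cuff 21; right front 31.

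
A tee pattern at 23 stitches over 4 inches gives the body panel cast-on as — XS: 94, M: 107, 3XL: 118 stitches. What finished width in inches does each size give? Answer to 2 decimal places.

23/4 = 5.75 sts per in.
XS: 94 / 5.75 = 16.348 → 16.35 in.
M: 107 / 5.75 = 18.609 → 18.61 in.
3XL: 118 / 5.75 = 20.522 → 20.52 in.

XS 16.35 inches; M 18.61 inches; 3XL 20.52 inches.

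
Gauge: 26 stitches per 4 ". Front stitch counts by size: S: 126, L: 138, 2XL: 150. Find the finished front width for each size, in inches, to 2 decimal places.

26/4 = 6.5 sts per in.
S: 126 / 6.5 = 19.385 → 19.38 in.
L: 138 / 6.5 = 21.231 → 21.23 in.
2XL: 150 / 6.5 = 23.077 → 23.08 in.

S 19.38 inches; L 21.23 inches; 2XL 23.08 inches.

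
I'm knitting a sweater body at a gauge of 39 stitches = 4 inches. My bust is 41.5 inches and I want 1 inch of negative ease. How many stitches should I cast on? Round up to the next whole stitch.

Cast on 395 stitches.

Finished = 41.5 − 1 = 40.5 in.
39 / 4 = 9.75 sts per inch.
40.50 × 9.75 = 394.88 sts.
→ 395 sts.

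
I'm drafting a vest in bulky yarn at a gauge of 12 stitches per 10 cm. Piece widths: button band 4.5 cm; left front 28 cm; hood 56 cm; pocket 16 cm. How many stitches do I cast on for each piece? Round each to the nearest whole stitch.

Rate = 12/10 = 1.2 sts per cm.
button band: 4.5 × 1.2 = 5.40 → 5.
left front: 28 × 1.2 = 33.60 → 34.
hood: 56 × 1.2 = 67.20 → 67.
pocket: 16 × 1.2 = 19.20 → 19.

button band 5; left front 34; hood 67; pocket 19.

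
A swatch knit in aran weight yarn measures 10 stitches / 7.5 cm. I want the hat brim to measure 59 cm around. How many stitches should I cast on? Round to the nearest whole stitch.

Cast on 79 stitches.

10 stitches / 7.5 cm = 1.333 stitches per cm.
59 × 1.333 = 78.67 stitches.
Round to nearest → 79.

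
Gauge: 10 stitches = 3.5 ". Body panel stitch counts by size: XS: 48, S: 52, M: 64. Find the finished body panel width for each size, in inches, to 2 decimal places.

10/3.5 = 2.857 sts per in.
XS: 48 / 2.857 = 16.800 → 16.80 in.
S: 52 / 2.857 = 18.200 → 18.20 in.
M: 64 / 2.857 = 22.400 → 22.40 in.

XS 16.80 inches; S 18.20 inches; M 22.40 inches.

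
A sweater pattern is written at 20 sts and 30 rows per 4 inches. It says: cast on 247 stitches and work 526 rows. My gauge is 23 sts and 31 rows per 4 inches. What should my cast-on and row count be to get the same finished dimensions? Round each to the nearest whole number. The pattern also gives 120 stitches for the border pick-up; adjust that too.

Cast on 284 stitches; work 544 rows; border pick-up 138 stitches.

Stitches: 247 × 23/20 = 284.05 → 284.
Rows: 526 × 31/30 = 543.53 → 544.
border pick-up: 120 × 23/20 = 138.00 → 138.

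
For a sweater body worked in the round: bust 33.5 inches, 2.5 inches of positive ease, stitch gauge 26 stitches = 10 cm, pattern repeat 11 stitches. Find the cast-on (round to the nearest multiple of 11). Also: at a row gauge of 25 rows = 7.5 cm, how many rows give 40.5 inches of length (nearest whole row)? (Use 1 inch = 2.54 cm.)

Cast on 242 stitches; work 343 rows.

Finished = 33.5 + 2.5 = 36 inches.
36 inches × 2.54 = 91.44 cm.
26/10 = 2.6 sts per cm; 91.44 × 2.6 = 237.74 sts.
Nearest multiple of 11 → 242.
40.5 inches = 102.87 cm; × 3.333 = 342.90 → 343 rows.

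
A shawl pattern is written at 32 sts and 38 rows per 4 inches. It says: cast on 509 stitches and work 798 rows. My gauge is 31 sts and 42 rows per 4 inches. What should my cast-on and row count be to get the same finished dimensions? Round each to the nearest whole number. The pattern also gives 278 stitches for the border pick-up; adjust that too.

Stitches: 509 × 31/32 = 493.09 → 493.
Rows: 798 × 42/38 = 882.00 → 882.
border pick-up: 278 × 31/32 = 269.31 → 269.

Cast on 493 stitches; work 882 rows; border pick-up 269 stitches.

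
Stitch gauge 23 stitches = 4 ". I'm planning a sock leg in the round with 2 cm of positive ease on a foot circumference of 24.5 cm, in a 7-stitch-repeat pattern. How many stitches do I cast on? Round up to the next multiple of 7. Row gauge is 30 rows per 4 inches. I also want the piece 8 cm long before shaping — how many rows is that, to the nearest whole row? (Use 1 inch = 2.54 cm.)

Cast on 63 stitches; work 24 rows.

Finished = 24.5 + 2 = 26.5 cm.
26.5 cm × 1/2.54 = 10.43 inches.
23/4 = 5.75 sts per in; 10.43 × 5.75 = 59.99 sts.
Next multiple of 7 → 63.
8 cm = 3.15 inches; × 7.5 = 23.62 → 24 rows.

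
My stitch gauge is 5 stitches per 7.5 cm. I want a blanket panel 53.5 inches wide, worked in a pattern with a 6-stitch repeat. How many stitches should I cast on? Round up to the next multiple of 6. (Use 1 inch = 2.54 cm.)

53.5 in = 53.5 × 2.54 = 135.89 cm.
5 / 7.5 = 0.667 sts/cm.
135.89 × 0.667 = 90.59 sts.
→ 96.

96 stitches.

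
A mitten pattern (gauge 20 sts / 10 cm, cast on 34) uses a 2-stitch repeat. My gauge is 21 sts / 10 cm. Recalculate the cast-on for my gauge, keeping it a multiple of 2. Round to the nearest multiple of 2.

Cast on 36 stitches.

34 × 21 / 20 = 35.70.
Nearest multiple of 2: 36.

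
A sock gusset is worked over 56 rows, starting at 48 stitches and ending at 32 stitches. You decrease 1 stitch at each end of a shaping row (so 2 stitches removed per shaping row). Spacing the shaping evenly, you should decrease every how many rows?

Decrease every 7th row.

Stitches to remove: |32 − 48| = 16.
Shaping rows needed: 16 / 2 = 8.
56 rows / 8 = every 7 rows.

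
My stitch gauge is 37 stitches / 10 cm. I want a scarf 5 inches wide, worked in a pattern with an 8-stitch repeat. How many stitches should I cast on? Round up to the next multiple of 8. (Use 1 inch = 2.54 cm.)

Cast on 48 stitches.

5 in = 5 × 2.54 = 12.70 cm.
37 / 10 = 3.7 sts/cm.
12.70 × 3.7 = 46.99 sts.
→ 48.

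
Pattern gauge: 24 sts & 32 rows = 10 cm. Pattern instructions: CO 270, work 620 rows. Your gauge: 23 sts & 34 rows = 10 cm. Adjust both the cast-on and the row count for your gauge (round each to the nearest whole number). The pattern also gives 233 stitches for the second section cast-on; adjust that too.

Cast on 259 stitches; work 659 rows; second section cast-on 223 stitches.

Stitches: 270 × 23/24 = 258.75 → 259.
Rows: 620 × 34/32 = 658.75 → 659.
second section cast-on: 233 × 23/24 = 223.29 → 223.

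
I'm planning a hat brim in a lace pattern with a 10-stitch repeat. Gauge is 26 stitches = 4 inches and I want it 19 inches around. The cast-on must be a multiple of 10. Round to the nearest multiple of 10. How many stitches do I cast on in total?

26 / 4 = 6.5 sts per inch.
19 × 6.5 = 123.50 sts.
Nearest multiple of 10: 120.

120 stitches.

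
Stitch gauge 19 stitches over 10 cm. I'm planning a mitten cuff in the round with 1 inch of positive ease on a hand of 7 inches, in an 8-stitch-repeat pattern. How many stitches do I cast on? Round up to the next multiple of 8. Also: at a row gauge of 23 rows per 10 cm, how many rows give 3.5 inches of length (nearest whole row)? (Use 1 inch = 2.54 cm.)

Finished = 7 + 1 = 8 inches.
8 inches × 2.54 = 20.32 cm.
19/10 = 1.9 sts per cm; 20.32 × 1.9 = 38.61 sts.
Next multiple of 8 → 40.
3.5 inches = 8.89 cm; × 2.3 = 20.45 → 20 rows.

Cast on 40 stitches; work 20 rows.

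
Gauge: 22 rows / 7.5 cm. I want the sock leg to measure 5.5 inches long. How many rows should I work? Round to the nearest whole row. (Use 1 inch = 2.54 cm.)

41 rows.

5.5 in = 13.97 cm.
22 rows / 7.5 cm = 2.933 rows per cm.
13.97 × 2.933 = 40.98 rows.
Round to nearest → 41.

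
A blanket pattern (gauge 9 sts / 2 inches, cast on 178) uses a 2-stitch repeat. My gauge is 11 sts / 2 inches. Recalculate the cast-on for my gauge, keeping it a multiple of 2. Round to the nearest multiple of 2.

Cast on 218 stitches.

178 × 11 / 9 = 217.56.
Nearest multiple of 2: 218.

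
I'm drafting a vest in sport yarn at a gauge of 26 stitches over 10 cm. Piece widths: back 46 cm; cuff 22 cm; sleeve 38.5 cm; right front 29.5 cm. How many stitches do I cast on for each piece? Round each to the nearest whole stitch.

Rate = 26/10 = 2.6 sts per cm.
back: 46 × 2.6 = 119.60 → 120.
cuff: 22 × 2.6 = 57.20 → 57.
sleeve: 38.5 × 2.6 = 100.10 → 100.
right front: 29.5 × 2.6 = 76.70 → 77.

back 120; cuff 57; sleeve 100; right front 77.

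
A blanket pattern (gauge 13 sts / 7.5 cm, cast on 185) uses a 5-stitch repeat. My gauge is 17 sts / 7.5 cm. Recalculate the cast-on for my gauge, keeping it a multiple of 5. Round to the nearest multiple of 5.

185 × 17 / 13 = 241.92.
Nearest multiple of 5: 240.

CO 240 sts.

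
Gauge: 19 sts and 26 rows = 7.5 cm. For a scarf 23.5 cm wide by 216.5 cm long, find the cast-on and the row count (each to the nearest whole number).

Stitch gauge = 19/7.5 = 2.533 sts/cm; 23.5 × 2.533 = 59.53 → 60 sts.
Row gauge = 26/7.5 = 3.467 rows/cm; 216.5 × 3.467 = 750.53 → 751 rows.

Cast on 60 stitches and work 751 rows.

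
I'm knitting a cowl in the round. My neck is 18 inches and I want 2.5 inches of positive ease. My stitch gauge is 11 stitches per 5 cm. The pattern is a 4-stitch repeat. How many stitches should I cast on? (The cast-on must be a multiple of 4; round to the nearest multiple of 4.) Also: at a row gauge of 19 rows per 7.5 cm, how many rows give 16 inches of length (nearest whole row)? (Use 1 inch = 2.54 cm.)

Cast on 116 stitches; work 103 rows.

Finished = 18 + 2.5 = 20.5 inches.
20.5 inches × 2.54 = 52.07 cm.
11/5 = 2.2 sts per cm; 52.07 × 2.2 = 114.55 sts.
Nearest multiple of 4 → 116.
16 inches = 40.64 cm; × 2.533 = 102.95 → 103 rows.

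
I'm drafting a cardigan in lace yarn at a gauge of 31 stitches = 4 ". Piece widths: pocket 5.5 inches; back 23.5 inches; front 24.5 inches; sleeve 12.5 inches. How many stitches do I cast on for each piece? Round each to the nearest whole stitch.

Rate = 31/4 = 7.75 sts per in.
pocket: 5.5 × 7.75 = 42.62 → 43.
back: 23.5 × 7.75 = 182.12 → 182.
front: 24.5 × 7.75 = 189.88 → 190.
sleeve: 12.5 × 7.75 = 96.88 → 97.

pocket 43; back 182; front 190; sleeve 97.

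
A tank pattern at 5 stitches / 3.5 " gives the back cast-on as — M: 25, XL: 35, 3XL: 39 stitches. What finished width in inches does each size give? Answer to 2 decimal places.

M 17.50 inches; XL 24.50 inches; 3XL 27.30 inches.

5/3.5 = 1.429 sts per in.
M: 25 / 1.429 = 17.500 → 17.50 in.
XL: 35 / 1.429 = 24.500 → 24.50 in.
3XL: 39 / 1.429 = 27.300 → 27.30 in.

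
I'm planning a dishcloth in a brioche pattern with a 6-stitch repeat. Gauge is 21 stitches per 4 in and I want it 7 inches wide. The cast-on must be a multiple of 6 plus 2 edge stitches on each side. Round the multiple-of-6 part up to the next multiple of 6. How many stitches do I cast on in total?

21 / 4 = 5.25 sts per inch.
7 × 5.25 = 36.75 sts.
Less 4 edge sts → 32.75 for the repeat.
Next multiple of 6: 36.
Add back 4 edge sts → 40.

CO 40 sts.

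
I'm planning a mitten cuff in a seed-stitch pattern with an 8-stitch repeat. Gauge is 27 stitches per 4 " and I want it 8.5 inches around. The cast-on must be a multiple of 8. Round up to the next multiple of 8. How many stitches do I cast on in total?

Cast on 64 stitches.

27 / 4 = 6.75 sts per inch.
8.5 × 6.75 = 57.38 sts.
Next multiple of 8: 64.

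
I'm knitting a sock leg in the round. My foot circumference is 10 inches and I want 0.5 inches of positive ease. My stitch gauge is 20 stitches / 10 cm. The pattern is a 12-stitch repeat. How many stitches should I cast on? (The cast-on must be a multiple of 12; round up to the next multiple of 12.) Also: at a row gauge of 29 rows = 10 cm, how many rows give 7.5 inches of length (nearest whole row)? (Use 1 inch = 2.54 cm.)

Finished = 10 + 0.5 = 10.5 inches.
10.5 inches × 2.54 = 26.67 cm.
20/10 = 2 sts per cm; 26.67 × 2 = 53.34 sts.
Next multiple of 12 → 60.
7.5 inches = 19.05 cm; × 2.9 = 55.24 → 55 rows.

Cast on 60 stitches; work 55 rows.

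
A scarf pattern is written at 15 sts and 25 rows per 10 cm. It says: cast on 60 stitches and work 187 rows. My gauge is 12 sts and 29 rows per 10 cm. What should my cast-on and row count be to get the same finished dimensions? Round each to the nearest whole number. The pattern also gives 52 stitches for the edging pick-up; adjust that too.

Cast on 48 stitches; work 217 rows; edging pick-up 42 stitches.

Stitches: 60 × 12/15 = 48.00 → 48.
Rows: 187 × 29/25 = 216.92 → 217.
edging pick-up: 52 × 12/15 = 41.60 → 42.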